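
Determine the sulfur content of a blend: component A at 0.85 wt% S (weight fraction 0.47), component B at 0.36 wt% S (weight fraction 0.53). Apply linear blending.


Linear sulfur blending: S_blend = x1*S1 + x2*S2
Contribution 1: 0.47 * 0.85 = 0.3995 wt%
Contribution 2: 0.53 * 0.36 = 0.1908 wt%
S_blend = 0.3995 + 0.1908 = 0.5903

0.5903 wt%


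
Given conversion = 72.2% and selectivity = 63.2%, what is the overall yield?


Overall yield = conversion (%) * selectivity (%) / 100
Conversion = 72.2%, Selectivity = 63.2%
Y = 72.2 * 63.2 / 100
= 45.6304 %

45.6304 %


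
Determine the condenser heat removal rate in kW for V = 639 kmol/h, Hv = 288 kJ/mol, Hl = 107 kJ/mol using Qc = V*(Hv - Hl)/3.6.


Qc = 639 * (288 - 107) / 3.6 = 639 * 181 / 3.6 = 32130

32130 kW


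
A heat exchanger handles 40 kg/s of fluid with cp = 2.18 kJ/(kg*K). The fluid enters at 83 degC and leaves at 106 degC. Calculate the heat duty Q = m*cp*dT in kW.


Q = m_dot * cp * delta_T
delta_T = 106 - 83 = 23 K
Q = 40 * 2.18 * 23
= 87.2 * 23
= 2005.6 kW

2005.6 kW


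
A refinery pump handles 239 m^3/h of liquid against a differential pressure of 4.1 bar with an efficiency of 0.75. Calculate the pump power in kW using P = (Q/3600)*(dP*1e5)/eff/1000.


Q = 239 / 3600 = 0.0663889 m^3/s
P = 0.0663889 * (4.1 * 1e5) / 0.75 / 1000 = 36.29

36.29 kW


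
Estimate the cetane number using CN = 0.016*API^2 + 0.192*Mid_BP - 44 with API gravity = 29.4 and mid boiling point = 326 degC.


CN = 0.016 * 29.4^2 + 0.192 * 326 - 44
CN = 13.82976 + 62.592 - 44 = 32.42176

32.42176


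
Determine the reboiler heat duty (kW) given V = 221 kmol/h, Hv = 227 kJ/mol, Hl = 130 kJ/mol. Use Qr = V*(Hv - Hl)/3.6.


Qr = 221 * (227 - 130) / 3.6 = 221 * 97 / 3.6 = 5955

5955 kW


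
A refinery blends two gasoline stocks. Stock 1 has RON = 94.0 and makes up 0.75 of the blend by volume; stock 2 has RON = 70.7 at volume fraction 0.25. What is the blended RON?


Linear blending: RON_blend = sum(vi * RONi)
Contribution 1: 0.75 * 94.0 = 70.5
Contribution 2: 0.25 * 70.7 = 17.675
RON_blend = 70.5 + 17.675 = 88.175

88.175


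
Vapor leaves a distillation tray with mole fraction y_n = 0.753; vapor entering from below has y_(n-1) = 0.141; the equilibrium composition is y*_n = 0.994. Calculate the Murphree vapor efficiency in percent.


Murphree vapor efficiency: EMV = (y_n - y_(n-1)) / (y*_n - y_(n-1)) * 100
EMV = (0.753 - 0.141) / (0.994 - 0.141) * 100 = 0.612 / 0.853 * 100 = 71.75

71.75 %


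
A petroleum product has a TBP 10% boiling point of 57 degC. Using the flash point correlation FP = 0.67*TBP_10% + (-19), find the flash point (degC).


FP = 0.67 * 57 + (-19) = 19.19

19.19 degC


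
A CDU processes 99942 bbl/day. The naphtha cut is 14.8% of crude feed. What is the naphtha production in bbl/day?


Crude throughput = 99942 bbl/day
Fraction yield = 14.8%
yield = throughput * fraction / 100
yield = 99942 * 14.8 / 100 = 14791.416

14791.416 bbl/day


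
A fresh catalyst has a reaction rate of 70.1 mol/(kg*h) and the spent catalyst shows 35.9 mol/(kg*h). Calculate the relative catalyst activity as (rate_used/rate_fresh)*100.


Activity (%) = (rate_used / rate_fresh) * 100
rate_used = 35.9, rate_fresh = 70.1
= (35.9 / 70.1) * 100
= 0.5121 * 100 = 51.21

51.21 %


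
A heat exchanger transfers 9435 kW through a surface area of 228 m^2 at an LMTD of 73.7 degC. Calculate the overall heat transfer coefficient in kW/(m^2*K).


From Q = U*A*LMTD, U = Q / (A * LMTD)
U = 9435 / (228 * 73.7) = 9435 / 16803.6 = 0.5615

0.5615 kW/(m^2*K)


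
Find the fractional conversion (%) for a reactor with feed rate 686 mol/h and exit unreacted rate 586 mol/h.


X = (F_in - F_out) / F_in * 100
Moles reacted = 686 - 586 = 100
X = 100 / 686 * 100
= 0.1458 * 100
= 14.58 %

14.58 %


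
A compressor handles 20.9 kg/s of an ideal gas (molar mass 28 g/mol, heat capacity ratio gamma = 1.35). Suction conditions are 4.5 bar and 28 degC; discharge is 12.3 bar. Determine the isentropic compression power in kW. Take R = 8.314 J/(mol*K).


Isentropic work: W = m*(gamma/(gamma-1))*(R*T1/MW)*((P2/P1)^((gamma-1)/gamma) - 1)
T1 = 28 + 273.15 = 301.15 K
Pressure ratio = 12.3 / 4.5 = 2.73333
Exponent = (1.35 - 1)/1.35 = 0.259259
(P2/P1)^exp - 1 = 2.73333^0.259259 - 1 = 0.297826
W = 20.9 * 1.35 / 0.35 * 8.314 * 301.15 / 28 * 0.297826 = 2147

2147 kW


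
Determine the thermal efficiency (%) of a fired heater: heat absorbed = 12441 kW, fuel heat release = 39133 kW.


Furnace efficiency = Q_absorbed / Q_fuel * 100
= 12441 / 39133 * 100 = 31.79

31.79 %


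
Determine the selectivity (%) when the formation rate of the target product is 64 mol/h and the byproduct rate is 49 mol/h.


Selectivity = desired / (desired + undesired) * 100
Total products = 64 + 49 = 113 mol/h
S = 64 / 113 * 100
= 0.5664 * 100
= 56.64 %

56.64 %


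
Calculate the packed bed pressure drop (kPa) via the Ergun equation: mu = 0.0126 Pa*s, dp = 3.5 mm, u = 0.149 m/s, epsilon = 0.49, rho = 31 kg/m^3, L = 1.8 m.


dp = 3.5 mm = 0.0035 m
Viscous term = 150*0.0126*0.149*(1-0.49)^2 / (0.0035^2*0.49^3) = 50823.4
Inertial term = 1.75*31*0.149^2*(1-0.49) / (0.0035*0.49^3) = 1491.72
dP/L = 50823.4 + 1491.72 = 52315.1 Pa/m
dP = 52315.1 * 1.8 / 1000 = 94.17 kPa

94.17 kPa


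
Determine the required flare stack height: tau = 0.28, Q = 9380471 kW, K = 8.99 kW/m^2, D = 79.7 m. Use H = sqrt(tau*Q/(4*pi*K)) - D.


tau*Q/(4*pi*K) = 0.28 * 9380471 / (4 * pi * 8.99) = 23249.5
sqrt(23249.5) = 152.478
H = 152.478 - 79.7 = 72.78

72.78 m


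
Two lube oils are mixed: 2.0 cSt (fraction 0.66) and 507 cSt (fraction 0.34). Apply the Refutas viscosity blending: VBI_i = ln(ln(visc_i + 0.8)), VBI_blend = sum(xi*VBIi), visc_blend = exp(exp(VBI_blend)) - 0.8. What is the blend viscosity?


Refutas method: VBN_i = 14.534*ln(ln(visc_i + 0.8)) + 10.975, blended linearly by mass fraction; since VBN is linear in VBI_i = ln(ln(visc_i + 0.8)) and the fractions sum to 1, blend VBI directly: visc = exp(exp(VBI_blend)) - 0.8
VBI_1 = ln(ln(2.0 + 0.8)) = 0.0291892
VBI_2 = ln(ln(507 + 0.8)) = 1.82939
VBI_blend = 0.66 * 0.0291892 + 0.34 * 1.82939 = 0.641257
visc_blend = exp(exp(0.641257)) - 0.8 = 5.878

5.878 cSt


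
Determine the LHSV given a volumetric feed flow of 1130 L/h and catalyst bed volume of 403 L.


LHSV = volumetric feed rate / catalyst volume
= 1130 L/h / 403 L
= 2.804 h^-1

2.804 h^-1


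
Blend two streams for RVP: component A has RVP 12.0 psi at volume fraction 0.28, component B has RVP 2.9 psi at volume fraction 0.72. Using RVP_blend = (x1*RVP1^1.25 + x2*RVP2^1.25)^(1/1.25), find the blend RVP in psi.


Chevron index: RVP_blend = (sum xi*RVPi^1.25)^(1/1.25)
RVP^1.25 terms: 0.28 * 12.0^1.25 + 0.72 * 2.9^1.25 = 8.97844
RVP_blend = 8.97844^(1/1.25) = 5.788

5.788 psi


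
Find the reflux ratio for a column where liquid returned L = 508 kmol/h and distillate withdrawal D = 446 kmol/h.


Reflux ratio definition: R = L / D (liquid returned / distillate withdrawn)
L = 508 kmol/h, D = 446 kmol/h
R = 508 / 446 = 1.139

1.139


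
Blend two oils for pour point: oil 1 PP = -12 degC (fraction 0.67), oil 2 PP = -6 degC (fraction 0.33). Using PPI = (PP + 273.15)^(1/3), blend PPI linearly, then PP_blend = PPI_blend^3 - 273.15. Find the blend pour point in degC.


PPI_1 = (-12 + 273.15)^(1/3) = 6.391901
PPI_2 = (-6 + 273.15)^(1/3) = 6.440482
PPI_blend = 0.67 * 6.391901 + 0.33 * 6.440482 = 6.407933
PP_blend = 6.407933^3 - 273.15 = 263.12 - 273.15 = -10.03

-10.03 degC


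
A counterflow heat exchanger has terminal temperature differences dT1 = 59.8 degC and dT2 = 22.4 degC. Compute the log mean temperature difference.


LMTD = (dT1 - dT2) / ln(dT1/dT2)
= (59.8 - 22.4) / ln(59.8 / 22.4) = 37.4 / 0.981945 = 38.09

38.09 degC


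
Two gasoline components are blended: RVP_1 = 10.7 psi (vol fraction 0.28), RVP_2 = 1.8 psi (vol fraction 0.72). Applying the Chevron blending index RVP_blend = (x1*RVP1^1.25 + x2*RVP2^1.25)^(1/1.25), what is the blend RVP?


Chevron index: RVP_blend = (sum xi*RVPi^1.25)^(1/1.25)
RVP^1.25 terms: 0.28 * 10.7^1.25 + 0.72 * 1.8^1.25 = 6.91975
RVP_blend = 6.91975^(1/1.25) = 4.700

4.700 psi


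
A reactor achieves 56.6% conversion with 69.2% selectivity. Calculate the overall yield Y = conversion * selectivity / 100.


Overall yield = conversion (%) * selectivity (%) / 100
Conversion = 56.6%, Selectivity = 69.2%
Y = 56.6 * 69.2 / 100
= 39.1672 %

39.1672 %


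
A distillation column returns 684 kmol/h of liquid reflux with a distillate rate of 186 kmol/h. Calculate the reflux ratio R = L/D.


Reflux ratio definition: R = L / D (liquid returned / distillate withdrawn)
L = 684 kmol/h, D = 186 kmol/h
R = 684 / 186 = 3.677

3.677


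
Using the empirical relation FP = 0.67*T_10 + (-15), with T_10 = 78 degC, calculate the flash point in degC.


FP = 0.67 * 78 + (-15) = 37.26

37.26 degC


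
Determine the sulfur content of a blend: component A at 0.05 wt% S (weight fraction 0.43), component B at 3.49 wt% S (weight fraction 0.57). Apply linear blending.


Linear sulfur blending: S_blend = x1*S1 + x2*S2
Contribution 1: 0.43 * 0.05 = 0.0215 wt%
Contribution 2: 0.57 * 3.49 = 1.9893 wt%
S_blend = 0.0215 + 1.9893 = 2.0108

2.0108 wt%


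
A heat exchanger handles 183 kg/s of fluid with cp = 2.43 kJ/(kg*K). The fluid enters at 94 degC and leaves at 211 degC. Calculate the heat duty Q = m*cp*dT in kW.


Q = m_dot * cp * delta_T
delta_T = 211 - 94 = 117 K
Q = 183 * 2.43 * 117
= 444.69 * 117
= 52028.73 kW

52028.73 kW


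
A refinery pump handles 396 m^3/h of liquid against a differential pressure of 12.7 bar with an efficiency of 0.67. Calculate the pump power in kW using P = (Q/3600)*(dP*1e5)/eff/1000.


Q = 396 / 3600 = 0.11 m^3/s
P = 0.11 * (12.7 * 1e5) / 0.67 / 1000 = 208.5

208.5 kW


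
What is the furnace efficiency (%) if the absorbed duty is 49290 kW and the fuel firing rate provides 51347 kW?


Furnace efficiency = Q_absorbed / Q_fuel * 100
= 49290 / 51347 * 100 = 95.99

95.99 %


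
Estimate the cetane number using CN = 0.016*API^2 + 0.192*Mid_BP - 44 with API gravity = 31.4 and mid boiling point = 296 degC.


CN = 0.016 * 31.4^2 + 0.192 * 296 - 44
CN = 15.77536 + 56.832 - 44 = 28.60736

28.60736


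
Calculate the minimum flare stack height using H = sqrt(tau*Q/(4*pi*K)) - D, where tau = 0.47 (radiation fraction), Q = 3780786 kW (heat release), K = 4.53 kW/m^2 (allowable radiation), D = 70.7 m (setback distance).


tau*Q/(4*pi*K) = 0.47 * 3780786 / (4 * pi * 4.53) = 31215.6
sqrt(31215.6) = 176.679
H = 176.679 - 70.7 = 106.0

106.0 m


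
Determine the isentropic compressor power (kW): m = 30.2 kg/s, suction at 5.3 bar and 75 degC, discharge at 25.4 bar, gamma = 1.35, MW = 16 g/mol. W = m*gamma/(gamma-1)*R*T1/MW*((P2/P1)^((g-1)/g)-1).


Isentropic work: W = m*(gamma/(gamma-1))*(R*T1/MW)*((P2/P1)^((gamma-1)/gamma) - 1)
T1 = 75 + 273.15 = 348.15 K
Pressure ratio = 25.4 / 5.3 = 4.79245
Exponent = (1.35 - 1)/1.35 = 0.259259
(P2/P1)^exp - 1 = 4.79245^0.259259 - 1 = 0.501207
W = 30.2 * 1.35 / 0.35 * 8.314 * 348.15 / 16 * 0.501207 = 10560

10560 kW


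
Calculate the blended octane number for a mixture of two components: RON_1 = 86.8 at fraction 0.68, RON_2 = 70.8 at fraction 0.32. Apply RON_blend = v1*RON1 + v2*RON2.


Linear blending: RON_blend = sum(vi * RONi)
Contribution 1: 0.68 * 86.8 = 59.024
Contribution 2: 0.32 * 70.8 = 22.656
RON_blend = 59.024 + 22.656 = 81.68

81.68


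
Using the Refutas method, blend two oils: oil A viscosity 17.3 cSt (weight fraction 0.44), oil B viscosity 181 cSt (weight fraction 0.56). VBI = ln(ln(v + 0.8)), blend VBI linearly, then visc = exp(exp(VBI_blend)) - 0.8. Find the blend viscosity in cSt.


Refutas method: VBN_i = 14.534*ln(ln(visc_i + 0.8)) + 10.975, blended linearly by mass fraction; since VBN is linear in VBI_i = ln(ln(visc_i + 0.8)) and the fractions sum to 1, blend VBI directly: visc = exp(exp(VBI_blend)) - 0.8
VBI_1 = ln(ln(17.3 + 0.8)) = 1.0633
VBI_2 = ln(ln(181 + 0.8)) = 1.64922
VBI_blend = 0.44 * 1.0633 + 0.56 * 1.64922 = 1.39142
visc_blend = exp(exp(1.39142)) - 0.8 = 54.93

54.93 cSt


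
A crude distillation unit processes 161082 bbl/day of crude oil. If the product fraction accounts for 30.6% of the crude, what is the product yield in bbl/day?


Crude throughput = 161082 bbl/day
Fraction yield = 30.6%
yield = throughput * fraction / 100
yield = 161082 * 30.6 / 100 = 49291.092

49291.092 bbl/day


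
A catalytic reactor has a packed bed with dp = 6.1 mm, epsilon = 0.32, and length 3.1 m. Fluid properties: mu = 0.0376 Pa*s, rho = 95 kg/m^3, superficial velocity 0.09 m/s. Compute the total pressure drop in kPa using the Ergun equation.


dp = 6.1 mm = 0.0061 m
Viscous term = 150*0.0376*0.09*(1-0.32)^2 / (0.0061^2*0.32^3) = 192500
Inertial term = 1.75*95*0.09^2*(1-0.32) / (0.0061*0.32^3) = 4581.16
dP/L = 192500 + 4581.16 = 197081 Pa/m
dP = 197081 * 3.1 / 1000 = 611.0 kPa

611.0 kPa


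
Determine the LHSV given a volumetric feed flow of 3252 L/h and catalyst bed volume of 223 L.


LHSV = volumetric feed rate / catalyst volume
= 3252 L/h / 223 L
= 14.58 h^-1

14.58 h^-1


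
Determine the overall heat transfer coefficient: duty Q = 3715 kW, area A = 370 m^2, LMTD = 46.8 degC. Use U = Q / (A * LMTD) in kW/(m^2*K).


From Q = U*A*LMTD, U = Q / (A * LMTD)
U = 3715 / (370 * 46.8) = 3715 / 17316 = 0.2145

0.2145 kW/(m^2*K)


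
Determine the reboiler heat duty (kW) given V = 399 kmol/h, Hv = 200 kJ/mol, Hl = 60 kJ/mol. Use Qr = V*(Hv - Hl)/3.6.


Qr = 399 * (200 - 60) / 3.6 = 399 * 140 / 3.6 = 15520

15520 kW


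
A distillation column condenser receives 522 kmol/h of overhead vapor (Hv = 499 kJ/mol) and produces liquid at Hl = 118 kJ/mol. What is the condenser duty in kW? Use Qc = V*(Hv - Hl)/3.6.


Qc = 522 * (499 - 118) / 3.6 = 522 * 381 / 3.6 = 55240

55240 kW


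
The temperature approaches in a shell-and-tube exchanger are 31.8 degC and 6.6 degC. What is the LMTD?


LMTD = (dT1 - dT2) / ln(dT1/dT2)
= (31.8 - 6.6) / ln(31.8 / 6.6) = 25.2 / 1.5724 = 16.03

16.03 degC


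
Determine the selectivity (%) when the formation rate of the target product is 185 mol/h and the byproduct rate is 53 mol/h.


Selectivity = desired / (desired + undesired) * 100
Total products = 185 + 53 = 238 mol/h
S = 185 / 238 * 100
= 0.7773 * 100
= 77.73 %

77.73 %


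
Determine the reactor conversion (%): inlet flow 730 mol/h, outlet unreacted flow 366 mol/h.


X = (F_in - F_out) / F_in * 100
Moles reacted = 730 - 366 = 364
X = 364 / 730 * 100
= 0.4986 * 100
= 49.86 %

49.86 %


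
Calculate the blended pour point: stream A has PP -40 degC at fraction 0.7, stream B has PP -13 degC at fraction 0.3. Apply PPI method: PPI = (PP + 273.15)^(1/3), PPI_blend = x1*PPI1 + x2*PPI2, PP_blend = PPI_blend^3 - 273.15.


PPI_1 = (-40 + 273.15)^(1/3) = 6.15477
PPI_2 = (-13 + 273.15)^(1/3) = 6.383731
PPI_blend = 0.7 * 6.15477 + 0.3 * 6.383731 = 6.223458
PP_blend = 6.223458^3 - 273.15 = 241.0434 - 273.15 = -32.11

-32.11 degC


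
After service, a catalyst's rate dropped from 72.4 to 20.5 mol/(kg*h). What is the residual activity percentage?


Activity (%) = (rate_used / rate_fresh) * 100
rate_used = 20.5, rate_fresh = 72.4
= (20.5 / 72.4) * 100
= 0.2831 * 100 = 28.31

28.31 %


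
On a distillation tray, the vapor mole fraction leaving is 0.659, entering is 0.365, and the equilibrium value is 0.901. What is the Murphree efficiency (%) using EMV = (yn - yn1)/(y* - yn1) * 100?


Murphree vapor efficiency: EMV = (y_n - y_(n-1)) / (y*_n - y_(n-1)) * 100
EMV = (0.659 - 0.365) / (0.901 - 0.365) * 100 = 0.294 / 0.536 * 100 = 54.85

54.85 %


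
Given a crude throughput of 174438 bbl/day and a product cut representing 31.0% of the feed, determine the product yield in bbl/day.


Crude throughput = 174438 bbl/day
Fraction yield = 31.0%
yield = throughput * fraction / 100
yield = 174438 * 31.0 / 100 = 54075.78

54075.78 bbl/day


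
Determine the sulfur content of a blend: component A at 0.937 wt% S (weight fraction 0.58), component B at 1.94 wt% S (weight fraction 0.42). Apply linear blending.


Linear sulfur blending: S_blend = x1*S1 + x2*S2
Contribution 1: 0.58 * 0.937 = 0.54346 wt%
Contribution 2: 0.42 * 1.94 = 0.8148 wt%
S_blend = 0.54346 + 0.8148 = 1.35826

1.35826 wt%


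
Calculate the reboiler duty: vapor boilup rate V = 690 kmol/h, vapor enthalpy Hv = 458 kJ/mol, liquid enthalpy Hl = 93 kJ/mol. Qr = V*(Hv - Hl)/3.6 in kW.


Qr = 690 * (458 - 93) / 3.6 = 690 * 365 / 3.6 = 69960

69960 kW


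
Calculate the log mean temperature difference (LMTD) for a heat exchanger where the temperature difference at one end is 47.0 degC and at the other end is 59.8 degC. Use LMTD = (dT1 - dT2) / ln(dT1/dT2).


LMTD = (dT1 - dT2) / ln(dT1/dT2)
= (47.0 - 59.8) / ln(47.0 / 59.8) = -12.8 / -0.240858 = 53.14

53.14 degC


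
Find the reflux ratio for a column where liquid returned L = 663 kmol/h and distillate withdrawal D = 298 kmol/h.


Reflux ratio definition: R = L / D (liquid returned / distillate withdrawn)
L = 663 kmol/h, D = 298 kmol/h
R = 663 / 298 = 2.225

2.225


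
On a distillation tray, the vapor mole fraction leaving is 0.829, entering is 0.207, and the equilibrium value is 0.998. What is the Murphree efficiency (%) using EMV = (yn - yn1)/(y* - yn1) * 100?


Murphree vapor efficiency: EMV = (y_n - y_(n-1)) / (y*_n - y_(n-1)) * 100
EMV = (0.829 - 0.207) / (0.998 - 0.207) * 100 = 0.622 / 0.791 * 100 = 78.63

78.63 %


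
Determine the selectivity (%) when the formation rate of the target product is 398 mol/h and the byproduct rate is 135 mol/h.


Selectivity = desired / (desired + undesired) * 100
Total products = 398 + 135 = 533 mol/h
S = 398 / 533 * 100
= 0.7467 * 100
= 74.67 %

74.67 %


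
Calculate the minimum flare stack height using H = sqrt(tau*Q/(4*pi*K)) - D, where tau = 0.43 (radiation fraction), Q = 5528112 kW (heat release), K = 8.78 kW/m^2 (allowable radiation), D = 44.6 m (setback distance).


tau*Q/(4*pi*K) = 0.43 * 5528112 / (4 * pi * 8.78) = 21544.7
sqrt(21544.7) = 146.781
H = 146.781 - 44.6 = 102.2

102.2 m


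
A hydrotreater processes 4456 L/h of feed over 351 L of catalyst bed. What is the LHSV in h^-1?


LHSV = volumetric feed rate / catalyst volume
= 4456 L/h / 351 L
= 12.70 h^-1

12.70 h^-1


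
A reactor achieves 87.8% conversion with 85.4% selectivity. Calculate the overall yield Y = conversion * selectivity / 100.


Overall yield = conversion (%) * selectivity (%) / 100
Conversion = 87.8%, Selectivity = 85.4%
Y = 87.8 * 85.4 / 100
= 74.9812 %

74.9812 %


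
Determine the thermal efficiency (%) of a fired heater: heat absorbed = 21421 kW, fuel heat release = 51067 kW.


Furnace efficiency = Q_absorbed / Q_fuel * 100
= 21421 / 51067 * 100 = 41.95

41.95 %


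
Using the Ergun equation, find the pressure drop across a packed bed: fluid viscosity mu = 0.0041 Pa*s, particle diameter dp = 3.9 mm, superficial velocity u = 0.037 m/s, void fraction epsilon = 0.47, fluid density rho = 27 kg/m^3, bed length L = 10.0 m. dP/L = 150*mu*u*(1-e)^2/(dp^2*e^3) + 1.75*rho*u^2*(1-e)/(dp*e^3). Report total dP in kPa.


dp = 3.9 mm = 0.0039 m
Viscous term = 150*0.0041*0.037*(1-0.47)^2 / (0.0039^2*0.47^3) = 4047.68
Inertial term = 1.75*27*0.037^2*(1-0.47) / (0.0039*0.47^3) = 84.6687
dP/L = 4047.68 + 84.6687 = 4132.35 Pa/m
dP = 4132.35 * 10.0 / 1000 = 41.32 kPa

41.32 kPa


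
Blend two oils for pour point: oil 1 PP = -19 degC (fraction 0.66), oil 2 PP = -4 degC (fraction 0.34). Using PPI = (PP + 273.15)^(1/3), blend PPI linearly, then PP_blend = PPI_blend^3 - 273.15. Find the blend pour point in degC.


PPI_1 = (-19 + 273.15)^(1/3) = 6.334272
PPI_2 = (-4 + 273.15)^(1/3) = 6.456514
PPI_blend = 0.66 * 6.334272 + 0.34 * 6.456514 = 6.375834
PP_blend = 6.375834^3 - 273.15 = 259.1857 - 273.15 = -13.96

-13.96 degC


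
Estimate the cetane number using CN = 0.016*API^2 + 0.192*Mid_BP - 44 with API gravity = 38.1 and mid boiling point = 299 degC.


CN = 0.016 * 38.1^2 + 0.192 * 299 - 44
CN = 23.22576 + 57.408 - 44 = 36.63376

36.63376


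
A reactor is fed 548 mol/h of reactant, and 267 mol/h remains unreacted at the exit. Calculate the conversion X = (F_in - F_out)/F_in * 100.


X = (F_in - F_out) / F_in * 100
Moles reacted = 548 - 267 = 281
X = 281 / 548 * 100
= 0.5128 * 100
= 51.28 %

51.28 %


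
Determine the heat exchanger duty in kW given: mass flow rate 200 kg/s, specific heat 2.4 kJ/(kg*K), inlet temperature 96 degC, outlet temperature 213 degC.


Q = m_dot * cp * delta_T
delta_T = 213 - 96 = 117 K
Q = 200 * 2.4 * 117
= 480 * 117
= 56160 kW

56160 kW


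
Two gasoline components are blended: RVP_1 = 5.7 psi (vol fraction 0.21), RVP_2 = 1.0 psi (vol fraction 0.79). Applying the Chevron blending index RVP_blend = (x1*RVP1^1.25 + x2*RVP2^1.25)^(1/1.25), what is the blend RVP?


Chevron index: RVP_blend = (sum xi*RVPi^1.25)^(1/1.25)
RVP^1.25 terms: 0.21 * 5.7^1.25 + 0.79 * 1.0^1.25 = 2.63954
RVP_blend = 2.63954^(1/1.25) = 2.174

2.174 psi


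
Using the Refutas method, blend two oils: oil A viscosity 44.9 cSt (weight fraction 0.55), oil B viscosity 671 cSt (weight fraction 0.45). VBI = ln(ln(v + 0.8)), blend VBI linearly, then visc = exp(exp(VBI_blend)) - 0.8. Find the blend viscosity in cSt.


Refutas method: VBN_i = 14.534*ln(ln(visc_i + 0.8)) + 10.975, blended linearly by mass fraction; since VBN is linear in VBI_i = ln(ln(visc_i + 0.8)) and the fractions sum to 1, blend VBI directly: visc = exp(exp(VBI_blend)) - 0.8
VBI_1 = ln(ln(44.9 + 0.8)) = 1.3408
VBI_2 = ln(ln(671 + 0.8)) = 1.87333
VBI_blend = 0.55 * 1.3408 + 0.45 * 1.87333 = 1.58044
visc_blend = exp(exp(1.58044)) - 0.8 = 127.8

127.8 cSt


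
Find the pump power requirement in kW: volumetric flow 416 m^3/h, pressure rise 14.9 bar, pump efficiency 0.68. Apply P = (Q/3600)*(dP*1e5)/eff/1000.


Q = 416 / 3600 = 0.115556 m^3/s
P = 0.115556 * (14.9 * 1e5) / 0.68 / 1000 = 253.2

253.2 kW


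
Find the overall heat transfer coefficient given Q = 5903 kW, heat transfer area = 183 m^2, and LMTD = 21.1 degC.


From Q = U*A*LMTD, U = Q / (A * LMTD)
U = 5903 / (183 * 21.1) = 5903 / 3861.3 = 1.529

1.529 kW/(m^2*K)


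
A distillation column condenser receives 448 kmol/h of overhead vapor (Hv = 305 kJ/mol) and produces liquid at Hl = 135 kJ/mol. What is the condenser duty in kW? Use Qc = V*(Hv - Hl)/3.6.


Qc = 448 * (305 - 135) / 3.6 = 448 * 170 / 3.6 = 21160

21160 kW


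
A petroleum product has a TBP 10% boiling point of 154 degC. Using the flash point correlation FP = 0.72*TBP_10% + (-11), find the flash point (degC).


FP = 0.72 * 154 + (-11) = 99.88

99.88 degC


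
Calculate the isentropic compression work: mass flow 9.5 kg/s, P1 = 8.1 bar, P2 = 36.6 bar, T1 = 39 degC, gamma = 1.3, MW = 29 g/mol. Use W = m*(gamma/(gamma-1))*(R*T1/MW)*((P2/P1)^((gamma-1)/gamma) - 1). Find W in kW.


Isentropic work: W = m*(gamma/(gamma-1))*(R*T1/MW)*((P2/P1)^((gamma-1)/gamma) - 1)
T1 = 39 + 273.15 = 312.15 K
Pressure ratio = 36.6 / 8.1 = 4.51852
Exponent = (1.3 - 1)/1.3 = 0.230769
(P2/P1)^exp - 1 = 4.51852^0.230769 - 1 = 0.416292
W = 9.5 * 1.3 / 0.3 * 8.314 * 312.15 / 29 * 0.416292 = 1534

1534 kW


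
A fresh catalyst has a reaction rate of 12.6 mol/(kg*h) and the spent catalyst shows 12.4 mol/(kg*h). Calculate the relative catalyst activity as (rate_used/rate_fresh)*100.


Activity (%) = (rate_used / rate_fresh) * 100
rate_used = 12.4, rate_fresh = 12.6
= (12.4 / 12.6) * 100
= 0.9841 * 100 = 98.41

98.41 %


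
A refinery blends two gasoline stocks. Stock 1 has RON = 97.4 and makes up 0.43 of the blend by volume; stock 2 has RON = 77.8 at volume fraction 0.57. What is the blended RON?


Linear blending: RON_blend = sum(vi * RONi)
Contribution 1: 0.43 * 97.4 = 41.882
Contribution 2: 0.57 * 77.8 = 44.346
RON_blend = 41.882 + 44.346 = 86.228

86.228


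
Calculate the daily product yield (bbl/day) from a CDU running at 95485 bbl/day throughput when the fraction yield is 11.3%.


Crude throughput = 95485 bbl/day
Fraction yield = 11.3%
yield = throughput * fraction / 100
yield = 95485 * 11.3 / 100 = 10789.805

10789.805 bbl/day


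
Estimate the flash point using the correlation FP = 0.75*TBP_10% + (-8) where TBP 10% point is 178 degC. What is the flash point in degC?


FP = 0.75 * 178 + (-8) = 125.5

125.5 degC


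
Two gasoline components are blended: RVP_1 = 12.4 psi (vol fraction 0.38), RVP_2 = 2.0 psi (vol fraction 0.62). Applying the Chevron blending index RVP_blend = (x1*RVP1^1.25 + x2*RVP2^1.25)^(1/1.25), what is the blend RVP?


Chevron index: RVP_blend = (sum xi*RVPi^1.25)^(1/1.25)
RVP^1.25 terms: 0.38 * 12.4^1.25 + 0.62 * 2.0^1.25 = 10.3168
RVP_blend = 10.3168^(1/1.25) = 6.469

6.469 psi


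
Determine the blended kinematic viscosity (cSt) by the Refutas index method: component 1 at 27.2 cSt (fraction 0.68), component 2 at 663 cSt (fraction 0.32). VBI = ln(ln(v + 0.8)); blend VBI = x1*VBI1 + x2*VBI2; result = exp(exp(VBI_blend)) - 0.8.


Refutas method: VBN_i = 14.534*ln(ln(visc_i + 0.8)) + 10.975, blended linearly by mass fraction; since VBN is linear in VBI_i = ln(ln(visc_i + 0.8)) and the fractions sum to 1, blend VBI directly: visc = exp(exp(VBI_blend)) - 0.8
VBI_1 = ln(ln(27.2 + 0.8)) = 1.20363
VBI_2 = ln(ln(663 + 0.8)) = 1.87149
VBI_blend = 0.68 * 1.20363 + 0.32 * 1.87149 = 1.41735
visc_blend = exp(exp(1.41735)) - 0.8 = 61.14

61.14 cSt


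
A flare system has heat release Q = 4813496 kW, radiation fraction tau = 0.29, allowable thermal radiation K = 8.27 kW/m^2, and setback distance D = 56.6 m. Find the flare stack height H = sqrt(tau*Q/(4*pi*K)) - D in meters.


tau*Q/(4*pi*K) = 0.29 * 4813496 / (4 * pi * 8.27) = 13432.1
sqrt(13432.1) = 115.897
H = 115.897 - 56.6 = 59.30

59.30 m


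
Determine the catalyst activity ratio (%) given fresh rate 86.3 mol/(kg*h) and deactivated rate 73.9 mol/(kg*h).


Activity (%) = (rate_used / rate_fresh) * 100
rate_used = 73.9, rate_fresh = 86.3
= (73.9 / 86.3) * 100
= 0.8563 * 100 = 85.63

85.63 %


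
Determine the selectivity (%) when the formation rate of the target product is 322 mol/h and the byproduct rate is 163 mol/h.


Selectivity = desired / (desired + undesired) * 100
Total products = 322 + 163 = 485 mol/h
S = 322 / 485 * 100
= 0.6639 * 100
= 66.39 %

66.39 %


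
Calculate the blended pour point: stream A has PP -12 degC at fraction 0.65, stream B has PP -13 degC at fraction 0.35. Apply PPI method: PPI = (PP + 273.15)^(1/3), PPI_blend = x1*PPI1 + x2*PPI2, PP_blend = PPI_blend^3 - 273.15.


PPI_1 = (-12 + 273.15)^(1/3) = 6.391901
PPI_2 = (-13 + 273.15)^(1/3) = 6.383731
PPI_blend = 0.65 * 6.391901 + 0.35 * 6.383731 = 6.389041
PP_blend = 6.389041^3 - 273.15 = 260.7997 - 273.15 = -12.35

-12.35 degC


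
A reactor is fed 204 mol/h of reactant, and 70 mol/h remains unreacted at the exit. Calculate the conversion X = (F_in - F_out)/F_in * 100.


X = (F_in - F_out) / F_in * 100
Moles reacted = 204 - 70 = 134
X = 134 / 204 * 100
= 0.6569 * 100
= 65.69 %

65.69 %


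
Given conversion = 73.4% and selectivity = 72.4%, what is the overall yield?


Overall yield = conversion (%) * selectivity (%) / 100
Conversion = 73.4%, Selectivity = 72.4%
Y = 73.4 * 72.4 / 100
= 53.1416 %

53.1416 %


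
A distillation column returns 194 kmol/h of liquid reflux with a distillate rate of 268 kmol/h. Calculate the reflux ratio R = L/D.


Reflux ratio definition: R = L / D (liquid returned / distillate withdrawn)
L = 194 kmol/h, D = 268 kmol/h
R = 194 / 268 = 0.7239

0.7239


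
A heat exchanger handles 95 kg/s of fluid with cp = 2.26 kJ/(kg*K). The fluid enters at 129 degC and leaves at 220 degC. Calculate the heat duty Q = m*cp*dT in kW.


Q = m_dot * cp * delta_T
delta_T = 220 - 129 = 91 K
Q = 95 * 2.26 * 91
= 214.7 * 91
= 19537.7 kW

19537.7 kW


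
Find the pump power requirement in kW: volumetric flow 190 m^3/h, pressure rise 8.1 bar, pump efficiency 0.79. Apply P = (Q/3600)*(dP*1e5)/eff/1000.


Q = 190 / 3600 = 0.0527778 m^3/s
P = 0.0527778 * (8.1 * 1e5) / 0.79 / 1000 = 54.11

54.11 kW


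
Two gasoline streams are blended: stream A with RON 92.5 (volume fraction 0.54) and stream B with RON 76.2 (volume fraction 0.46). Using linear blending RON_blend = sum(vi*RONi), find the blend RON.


Linear blending: RON_blend = sum(vi * RONi)
Contribution 1: 0.54 * 92.5 = 49.95
Contribution 2: 0.46 * 76.2 = 35.052
RON_blend = 49.95 + 35.052 = 85.002

85.002


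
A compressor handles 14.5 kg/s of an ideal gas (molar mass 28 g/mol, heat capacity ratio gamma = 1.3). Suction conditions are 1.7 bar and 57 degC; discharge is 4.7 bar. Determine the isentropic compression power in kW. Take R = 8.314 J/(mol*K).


Isentropic work: W = m*(gamma/(gamma-1))*(R*T1/MW)*((P2/P1)^((gamma-1)/gamma) - 1)
T1 = 57 + 273.15 = 330.15 K
Pressure ratio = 4.7 / 1.7 = 2.76471
Exponent = (1.3 - 1)/1.3 = 0.230769
(P2/P1)^exp - 1 = 2.76471^0.230769 - 1 = 0.264501
W = 14.5 * 1.3 / 0.3 * 8.314 * 330.15 / 28 * 0.264501 = 1629

1629 kW


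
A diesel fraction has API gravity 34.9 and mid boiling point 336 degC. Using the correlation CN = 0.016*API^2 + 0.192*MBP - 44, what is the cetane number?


CN = 0.016 * 34.9^2 + 0.192 * 336 - 44
CN = 19.48816 + 64.512 - 44 = 40.00016

40.00016


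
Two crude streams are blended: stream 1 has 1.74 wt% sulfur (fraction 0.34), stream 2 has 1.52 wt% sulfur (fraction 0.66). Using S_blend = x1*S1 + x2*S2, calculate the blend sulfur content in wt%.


Linear sulfur blending: S_blend = x1*S1 + x2*S2
Contribution 1: 0.34 * 1.74 = 0.5916 wt%
Contribution 2: 0.66 * 1.52 = 1.0032 wt%
S_blend = 0.5916 + 1.0032 = 1.5948

1.5948 wt%


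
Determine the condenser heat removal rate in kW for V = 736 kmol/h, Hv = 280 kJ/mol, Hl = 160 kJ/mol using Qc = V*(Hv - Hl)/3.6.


Qc = 736 * (280 - 160) / 3.6 = 736 * 120 / 3.6 = 24530

24530 kW


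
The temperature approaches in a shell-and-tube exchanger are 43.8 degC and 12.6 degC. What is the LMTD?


LMTD = (dT1 - dT2) / ln(dT1/dT2)
= (43.8 - 12.6) / ln(43.8 / 12.6) = 31.2 / 1.24594 = 25.04

25.04 degC


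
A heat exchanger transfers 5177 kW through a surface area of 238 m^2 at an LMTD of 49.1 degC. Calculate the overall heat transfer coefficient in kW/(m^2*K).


From Q = U*A*LMTD, U = Q / (A * LMTD)
U = 5177 / (238 * 49.1) = 5177 / 11685.8 = 0.4430

0.4430 kW/(m^2*K)


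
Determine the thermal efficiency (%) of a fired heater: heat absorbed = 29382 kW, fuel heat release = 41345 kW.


Furnace efficiency = Q_absorbed / Q_fuel * 100
= 29382 / 41345 * 100 = 71.07

71.07 %


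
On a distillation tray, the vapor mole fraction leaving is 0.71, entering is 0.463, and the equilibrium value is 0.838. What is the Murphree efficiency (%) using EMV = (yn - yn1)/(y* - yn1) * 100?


Murphree vapor efficiency: EMV = (y_n - y_(n-1)) / (y*_n - y_(n-1)) * 100
EMV = (0.71 - 0.463) / (0.838 - 0.463) * 100 = 0.247 / 0.375 * 100 = 65.87

65.87 %


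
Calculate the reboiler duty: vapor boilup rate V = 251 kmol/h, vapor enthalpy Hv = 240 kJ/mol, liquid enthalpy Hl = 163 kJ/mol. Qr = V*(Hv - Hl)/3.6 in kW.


Qr = 251 * (240 - 163) / 3.6 = 251 * 77 / 3.6 = 5369

5369 kW


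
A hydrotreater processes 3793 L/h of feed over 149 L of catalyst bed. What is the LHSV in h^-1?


LHSV = volumetric feed rate / catalyst volume
= 3793 L/h / 149 L
= 25.46 h^-1

25.46 h^-1


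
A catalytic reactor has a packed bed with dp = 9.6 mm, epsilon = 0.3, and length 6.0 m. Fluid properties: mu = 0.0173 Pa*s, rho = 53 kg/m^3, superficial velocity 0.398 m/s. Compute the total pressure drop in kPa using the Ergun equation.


dp = 9.6 mm = 0.0096 m
Viscous term = 150*0.0173*0.398*(1-0.3)^2 / (0.0096^2*0.3^3) = 203381
Inertial term = 1.75*53*0.398^2*(1-0.3) / (0.0096*0.3^3) = 39677.4
dP/L = 203381 + 39677.4 = 243058 Pa/m
dP = 243058 * 6.0 / 1000 = 1458 kPa

1458 kPa


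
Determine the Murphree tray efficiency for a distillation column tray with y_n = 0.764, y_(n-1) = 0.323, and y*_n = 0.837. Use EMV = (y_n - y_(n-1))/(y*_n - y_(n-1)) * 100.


Murphree vapor efficiency: EMV = (y_n - y_(n-1)) / (y*_n - y_(n-1)) * 100
EMV = (0.764 - 0.323) / (0.837 - 0.323) * 100 = 0.441 / 0.514 * 100 = 85.80

85.80 %


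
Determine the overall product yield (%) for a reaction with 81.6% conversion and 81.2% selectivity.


Overall yield = conversion (%) * selectivity (%) / 100
Conversion = 81.6%, Selectivity = 81.2%
Y = 81.6 * 81.2 / 100
= 66.2592 %

66.2592 %


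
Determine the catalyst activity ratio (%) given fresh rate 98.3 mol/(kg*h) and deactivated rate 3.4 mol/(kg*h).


Activity (%) = (rate_used / rate_fresh) * 100
rate_used = 3.4, rate_fresh = 98.3
= (3.4 / 98.3) * 100
= 0.03459 * 100 = 3.459

3.459 %


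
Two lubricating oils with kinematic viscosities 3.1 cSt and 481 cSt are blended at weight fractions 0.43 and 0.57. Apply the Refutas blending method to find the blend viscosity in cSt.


Refutas method: VBN_i = 14.534*ln(ln(visc_i + 0.8)) + 10.975, blended linearly by mass fraction; since VBN is linear in VBI_i = ln(ln(visc_i + 0.8)) and the fractions sum to 1, blend VBI directly: visc = exp(exp(VBI_blend)) - 0.8
VBI_1 = ln(ln(3.1 + 0.8)) = 0.308202
VBI_2 = ln(ln(481 + 0.8)) = 1.82092
VBI_blend = 0.43 * 0.308202 + 0.57 * 1.82092 = 1.17045
visc_blend = exp(exp(1.17045)) - 0.8 = 24.31

24.31 cSt


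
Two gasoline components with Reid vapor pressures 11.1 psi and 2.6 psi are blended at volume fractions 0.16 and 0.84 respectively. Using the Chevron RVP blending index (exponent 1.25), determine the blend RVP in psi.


Chevron index: RVP_blend = (sum xi*RVPi^1.25)^(1/1.25)
RVP^1.25 terms: 0.16 * 11.1^1.25 + 0.84 * 2.6^1.25 = 6.015
RVP_blend = 6.015^(1/1.25) = 4.201

4.201 psi


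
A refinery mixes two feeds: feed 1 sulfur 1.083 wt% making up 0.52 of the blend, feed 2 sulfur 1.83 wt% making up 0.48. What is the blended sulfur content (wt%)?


Linear sulfur blending: S_blend = x1*S1 + x2*S2
Contribution 1: 0.52 * 1.083 = 0.56316 wt%
Contribution 2: 0.48 * 1.83 = 0.8784 wt%
S_blend = 0.56316 + 0.8784 = 1.44156

1.44156 wt%


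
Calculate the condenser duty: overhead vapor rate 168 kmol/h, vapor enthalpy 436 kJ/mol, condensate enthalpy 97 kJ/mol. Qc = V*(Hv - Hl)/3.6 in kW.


Qc = 168 * (436 - 97) / 3.6 = 168 * 339 / 3.6 = 15820

15820 kW


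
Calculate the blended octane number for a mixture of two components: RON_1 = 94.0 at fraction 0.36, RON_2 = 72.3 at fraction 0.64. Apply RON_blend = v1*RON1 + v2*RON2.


Linear blending: RON_blend = sum(vi * RONi)
Contribution 1: 0.36 * 94.0 = 33.84
Contribution 2: 0.64 * 72.3 = 46.272
RON_blend = 33.84 + 46.272 = 80.112

80.112


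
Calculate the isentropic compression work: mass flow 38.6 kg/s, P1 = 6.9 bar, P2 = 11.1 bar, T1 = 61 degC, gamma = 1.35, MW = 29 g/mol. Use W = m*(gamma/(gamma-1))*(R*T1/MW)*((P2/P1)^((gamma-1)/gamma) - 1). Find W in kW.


Isentropic work: W = m*(gamma/(gamma-1))*(R*T1/MW)*((P2/P1)^((gamma-1)/gamma) - 1)
T1 = 61 + 273.15 = 334.15 K
Pressure ratio = 11.1 / 6.9 = 1.6087
Exponent = (1.35 - 1)/1.35 = 0.259259
(P2/P1)^exp - 1 = 1.6087^0.259259 - 1 = 0.131177
W = 38.6 * 1.35 / 0.35 * 8.314 * 334.15 / 29 * 0.131177 = 1871

1871 kW


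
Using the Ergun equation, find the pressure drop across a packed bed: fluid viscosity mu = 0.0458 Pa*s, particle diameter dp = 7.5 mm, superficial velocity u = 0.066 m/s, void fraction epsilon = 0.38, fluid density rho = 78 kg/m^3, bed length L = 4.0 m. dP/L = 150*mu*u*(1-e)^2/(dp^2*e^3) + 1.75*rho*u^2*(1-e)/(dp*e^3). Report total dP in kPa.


dp = 7.5 mm = 0.0075 m
Viscous term = 150*0.0458*0.066*(1-0.38)^2 / (0.0075^2*0.38^3) = 56469.1
Inertial term = 1.75*78*0.066^2*(1-0.38) / (0.0075*0.38^3) = 895.778
dP/L = 56469.1 + 895.778 = 57364.9 Pa/m
dP = 57364.9 * 4.0 / 1000 = 229.5 kPa

229.5 kPa


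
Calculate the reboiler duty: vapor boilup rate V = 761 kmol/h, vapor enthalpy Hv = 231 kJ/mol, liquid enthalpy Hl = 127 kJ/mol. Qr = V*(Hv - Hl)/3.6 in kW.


Qr = 761 * (231 - 127) / 3.6 = 761 * 104 / 3.6 = 21980

21980 kW


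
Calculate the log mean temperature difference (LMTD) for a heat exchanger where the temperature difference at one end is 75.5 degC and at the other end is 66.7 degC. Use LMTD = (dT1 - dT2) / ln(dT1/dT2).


LMTD = (dT1 - dT2) / ln(dT1/dT2)
= (75.5 - 66.7) / ln(75.5 / 66.7) = 8.8 / 0.123928 = 71.01

71.01 degC


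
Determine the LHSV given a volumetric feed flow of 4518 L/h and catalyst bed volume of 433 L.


LHSV = volumetric feed rate / catalyst volume
= 4518 L/h / 433 L
= 10.43 h^-1

10.43 h^-1


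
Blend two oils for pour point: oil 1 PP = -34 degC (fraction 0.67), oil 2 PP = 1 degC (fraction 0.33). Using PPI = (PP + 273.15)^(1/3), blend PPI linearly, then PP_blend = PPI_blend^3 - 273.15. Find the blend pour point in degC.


PPI_1 = (-34 + 273.15)^(1/3) = 6.20712
PPI_2 = (1 + 273.15)^(1/3) = 6.49625
PPI_blend = 0.67 * 6.20712 + 0.33 * 6.49625 = 6.302533
PP_blend = 6.302533^3 - 273.15 = 250.3487 - 273.15 = -22.8

-22.8 degC


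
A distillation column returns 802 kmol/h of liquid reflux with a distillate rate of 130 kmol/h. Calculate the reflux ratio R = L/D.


Reflux ratio definition: R = L / D (liquid returned / distillate withdrawn)
L = 802 kmol/h, D = 130 kmol/h
R = 802 / 130 = 6.169

6.169


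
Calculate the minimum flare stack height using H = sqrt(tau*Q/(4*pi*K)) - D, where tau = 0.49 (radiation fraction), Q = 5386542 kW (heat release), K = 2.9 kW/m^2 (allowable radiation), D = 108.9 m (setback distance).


tau*Q/(4*pi*K) = 0.49 * 5386542 / (4 * pi * 2.9) = 72426.6
sqrt(72426.6) = 269.122
H = 269.122 - 108.9 = 160.2

160.2 m


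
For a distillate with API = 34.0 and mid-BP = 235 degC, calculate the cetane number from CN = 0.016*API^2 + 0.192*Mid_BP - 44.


CN = 0.016 * 34.0^2 + 0.192 * 235 - 44
CN = 18.496 + 45.12 - 44 = 19.616

19.616


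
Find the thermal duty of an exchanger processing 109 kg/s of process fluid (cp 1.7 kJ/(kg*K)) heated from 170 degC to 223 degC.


Q = m_dot * cp * delta_T
delta_T = 223 - 170 = 53 K
Q = 109 * 1.7 * 53
= 185.3 * 53
= 9820.9 kW

9820.9 kW


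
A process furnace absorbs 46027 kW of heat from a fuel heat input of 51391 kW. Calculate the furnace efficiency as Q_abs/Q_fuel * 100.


Furnace efficiency = Q_absorbed / Q_fuel * 100
= 46027 / 51391 * 100 = 89.56

89.56 %


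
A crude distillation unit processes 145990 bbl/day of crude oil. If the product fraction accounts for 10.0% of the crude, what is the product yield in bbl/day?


Crude throughput = 145990 bbl/day
Fraction yield = 10.0%
yield = throughput * fraction / 100
yield = 145990 * 10.0 / 100 = 14599

14599 bbl/day


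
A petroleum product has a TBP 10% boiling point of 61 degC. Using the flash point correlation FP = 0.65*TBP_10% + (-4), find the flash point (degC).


FP = 0.65 * 61 + (-4) = 35.65

35.65 degC


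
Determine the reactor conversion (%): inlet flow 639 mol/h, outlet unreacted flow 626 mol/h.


X = (F_in - F_out) / F_in * 100
Moles reacted = 639 - 626 = 13
X = 13 / 639 * 100
= 0.02034 * 100
= 2.034 %

2.034 %


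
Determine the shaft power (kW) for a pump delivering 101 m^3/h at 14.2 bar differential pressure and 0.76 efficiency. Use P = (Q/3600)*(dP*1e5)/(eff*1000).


Q = 101 / 3600 = 0.0280556 m^3/s
P = 0.0280556 * (14.2 * 1e5) / 0.76 / 1000 = 52.42

52.42 kW


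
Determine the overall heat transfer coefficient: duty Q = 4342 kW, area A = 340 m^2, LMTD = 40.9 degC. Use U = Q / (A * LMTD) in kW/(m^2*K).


From Q = U*A*LMTD, U = Q / (A * LMTD)
U = 4342 / (340 * 40.9) = 4342 / 13906 = 0.3122

0.3122 kW/(m^2*K)


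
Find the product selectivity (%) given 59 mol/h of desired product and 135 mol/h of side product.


Selectivity = desired / (desired + undesired) * 100
Total products = 59 + 135 = 194 mol/h
S = 59 / 194 * 100
= 0.3041 * 100
= 30.41 %

30.41 %


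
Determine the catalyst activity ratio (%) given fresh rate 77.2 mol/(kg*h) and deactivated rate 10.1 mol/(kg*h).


Activity (%) = (rate_used / rate_fresh) * 100
rate_used = 10.1, rate_fresh = 77.2
= (10.1 / 77.2) * 100
= 0.1308 * 100 = 13.08

13.08 %
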